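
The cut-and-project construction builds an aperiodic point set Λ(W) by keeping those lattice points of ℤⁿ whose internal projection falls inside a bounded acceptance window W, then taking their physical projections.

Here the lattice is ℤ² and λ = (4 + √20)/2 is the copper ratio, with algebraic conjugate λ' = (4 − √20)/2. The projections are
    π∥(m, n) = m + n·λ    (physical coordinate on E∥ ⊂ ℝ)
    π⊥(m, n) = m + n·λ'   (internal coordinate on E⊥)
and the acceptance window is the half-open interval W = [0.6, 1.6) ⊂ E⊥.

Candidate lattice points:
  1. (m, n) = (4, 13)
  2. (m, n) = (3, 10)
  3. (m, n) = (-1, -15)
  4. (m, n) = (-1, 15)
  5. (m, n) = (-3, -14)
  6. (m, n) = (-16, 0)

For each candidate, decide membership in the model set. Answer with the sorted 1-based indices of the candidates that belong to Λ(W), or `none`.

Numerically λ ≈ 4.236068 and λ' = −1/λ ≈ -0.236068.
[1] lift (4,13): star map gives 0.931116; window check 0.6 ≤ 0.931116 < 1.6 is true → IN Λ
[2] lift (3,10): star map gives 0.639320; window check 0.6 ≤ 0.639320 < 1.6 is true → IN Λ
[3] lift (-1,-15): star map gives 2.541020; window check 0.6 ≤ 2.541020 < 1.6 is false → out
[4] lift (-1,15): star map gives -4.541020; window check 0.6 ≤ -4.541020 < 1.6 is false → out
[5] lift (-3,-14): star map gives 0.304952; window check 0.6 ≤ 0.304952 < 1.6 is false → out
[6] lift (-16,0): star map gives -16.000000; window check 0.6 ≤ -16.000000 < 1.6 is false → out

1, 2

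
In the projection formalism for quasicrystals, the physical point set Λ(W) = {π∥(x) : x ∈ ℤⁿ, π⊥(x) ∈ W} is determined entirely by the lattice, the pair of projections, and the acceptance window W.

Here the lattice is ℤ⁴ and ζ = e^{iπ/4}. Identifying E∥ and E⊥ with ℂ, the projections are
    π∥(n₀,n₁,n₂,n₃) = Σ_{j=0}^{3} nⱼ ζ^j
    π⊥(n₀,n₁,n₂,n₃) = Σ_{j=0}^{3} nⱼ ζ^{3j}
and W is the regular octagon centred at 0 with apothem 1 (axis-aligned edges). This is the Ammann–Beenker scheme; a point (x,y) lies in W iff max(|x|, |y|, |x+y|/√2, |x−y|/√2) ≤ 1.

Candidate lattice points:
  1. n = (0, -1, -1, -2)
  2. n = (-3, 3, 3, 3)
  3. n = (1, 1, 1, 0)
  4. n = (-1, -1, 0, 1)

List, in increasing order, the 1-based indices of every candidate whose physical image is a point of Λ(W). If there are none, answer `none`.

3, 4

With ζ = e^{iπ/4} the internal vectors are ζ^0,ζ^3,ζ^6,ζ^9.
#1 (0, -1, -1, -2): internal (-0.707107, -1.121320); octagon support 1.292893 vs apothem 1 → ∉ W
#2 (-3, 3, 3, 3): internal (-3.000000, 1.242641); octagon support 3.000000 vs apothem 1 → ∉ W
#3 (1, 1, 1, 0): internal (0.292893, -0.292893); octagon support 0.414214 vs apothem 1 → ∈ W
#4 (-1, -1, 0, 1): internal (0.414214, 0.000000); octagon support 0.414214 vs apothem 1 → ∈ W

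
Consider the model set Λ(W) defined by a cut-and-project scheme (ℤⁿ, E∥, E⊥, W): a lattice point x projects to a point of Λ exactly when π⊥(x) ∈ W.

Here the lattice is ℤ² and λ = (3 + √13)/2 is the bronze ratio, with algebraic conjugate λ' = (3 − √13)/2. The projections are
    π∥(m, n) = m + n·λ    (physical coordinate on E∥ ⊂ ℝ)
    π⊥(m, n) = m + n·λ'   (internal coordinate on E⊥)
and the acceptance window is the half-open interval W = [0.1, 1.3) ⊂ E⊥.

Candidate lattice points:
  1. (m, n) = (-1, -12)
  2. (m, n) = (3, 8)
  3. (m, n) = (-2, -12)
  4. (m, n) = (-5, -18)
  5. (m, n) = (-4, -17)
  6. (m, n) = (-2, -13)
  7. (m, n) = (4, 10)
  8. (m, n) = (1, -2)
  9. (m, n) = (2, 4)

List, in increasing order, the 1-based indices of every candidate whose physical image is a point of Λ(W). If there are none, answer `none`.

λ' = (3−√13)/2 ≈ -0.3028.
[1] lift (-1,-12): star map gives 2.6333; window check 0.1 ≤ 2.6333 < 1.3 is false → out
[2] lift (3,8): star map gives 0.5778; window check 0.1 ≤ 0.5778 < 1.3 is true → IN Λ
[3] lift (-2,-12): star map gives 1.6333; window check 0.1 ≤ 1.6333 < 1.3 is false → out
[4] lift (-5,-18): star map gives 0.4500; window check 0.1 ≤ 0.4500 < 1.3 is true → IN Λ
[5] lift (-4,-17): star map gives 1.1472; window check 0.1 ≤ 1.1472 < 1.3 is true → IN Λ
[6] lift (-2,-13): star map gives 1.9361; window check 0.1 ≤ 1.9361 < 1.3 is false → out
[7] lift (4,10): star map gives 0.9722; window check 0.1 ≤ 0.9722 < 1.3 is true → IN Λ
[8] lift (1,-2): star map gives 1.6056; window check 0.1 ≤ 1.6056 < 1.3 is false → out
[9] lift (2,4): star map gives 0.7889; window check 0.1 ≤ 0.7889 < 1.3 is true → IN Λ

2, 4, 5, 7, 9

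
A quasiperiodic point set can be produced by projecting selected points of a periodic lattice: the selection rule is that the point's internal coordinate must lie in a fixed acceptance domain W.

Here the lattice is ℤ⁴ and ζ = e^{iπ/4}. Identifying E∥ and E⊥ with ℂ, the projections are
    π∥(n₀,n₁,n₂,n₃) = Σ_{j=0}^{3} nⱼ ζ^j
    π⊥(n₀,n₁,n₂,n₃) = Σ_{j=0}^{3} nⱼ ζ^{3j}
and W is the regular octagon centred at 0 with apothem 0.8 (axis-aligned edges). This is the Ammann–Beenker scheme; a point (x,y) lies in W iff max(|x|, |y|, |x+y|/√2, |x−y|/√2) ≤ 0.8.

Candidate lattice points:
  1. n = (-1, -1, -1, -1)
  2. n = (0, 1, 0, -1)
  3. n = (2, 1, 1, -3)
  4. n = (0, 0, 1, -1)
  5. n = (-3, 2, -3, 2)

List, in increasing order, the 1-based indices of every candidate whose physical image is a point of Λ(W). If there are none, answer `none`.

none

Internal map: ζ^{3j} for j=0..3 gives (1,0), (−√2/2,√2/2), (0,−1), (√2/2,√2/2).
#1 (-1, -1, -1, -1): internal (-1.0000, -0.4142); octagon support 1.0000 vs apothem 0.8 → ∉ W
#2 (0, 1, 0, -1): internal (-1.4142, 0.0000); octagon support 1.4142 vs apothem 0.8 → ∉ W
#3 (2, 1, 1, -3): internal (-0.8284, -2.4142); octagon support 2.4142 vs apothem 0.8 → ∉ W
#4 (0, 0, 1, -1): internal (-0.7071, -1.7071); octagon support 1.7071 vs apothem 0.8 → ∉ W
#5 (-3, 2, -3, 2): internal (-3.0000, 5.8284); octagon support 6.2426 vs apothem 0.8 → ∉ W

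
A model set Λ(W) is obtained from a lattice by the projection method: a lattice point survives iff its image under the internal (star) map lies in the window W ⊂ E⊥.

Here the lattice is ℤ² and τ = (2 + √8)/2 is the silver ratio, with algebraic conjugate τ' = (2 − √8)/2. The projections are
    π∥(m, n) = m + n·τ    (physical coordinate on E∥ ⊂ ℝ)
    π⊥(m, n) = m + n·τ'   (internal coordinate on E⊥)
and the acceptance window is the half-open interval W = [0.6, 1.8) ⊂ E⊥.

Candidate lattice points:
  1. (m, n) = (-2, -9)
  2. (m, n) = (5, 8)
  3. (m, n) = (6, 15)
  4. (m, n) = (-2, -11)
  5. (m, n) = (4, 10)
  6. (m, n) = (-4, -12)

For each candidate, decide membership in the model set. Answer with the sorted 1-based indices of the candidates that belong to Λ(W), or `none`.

Numerically τ ≈ 2.4142 and τ' = −1/τ ≈ -0.4142.
candidate 1: (m,n)=(-2,-9) → π∥ = -2-9·τ ≈ -23.7279, π⊥ = -2-9·τ' ≈ 1.7279 ∈ [0.6, 1.8) ⇒ IN Λ
candidate 2: (m,n)=(5,8) → π∥ = 5+8·τ ≈ 24.3137, π⊥ = 5+8·τ' ≈ 1.6863 ∈ [0.6, 1.8) ⇒ IN Λ
candidate 3: (m,n)=(6,15) → π∥ = 6+15·τ ≈ 42.2132, π⊥ = 6+15·τ' ≈ -0.2132 ∉ [0.6, 1.8) ⇒ out
candidate 4: (m,n)=(-2,-11) → π∥ = -2-11·τ ≈ -28.5563, π⊥ = -2-11·τ' ≈ 2.5563 ∉ [0.6, 1.8) ⇒ out
candidate 5: (m,n)=(4,10) → π∥ = 4+10·τ ≈ 28.1421, π⊥ = 4+10·τ' ≈ -0.1421 ∉ [0.6, 1.8) ⇒ out
candidate 6: (m,n)=(-4,-12) → π∥ = -4-12·τ ≈ -32.9706, π⊥ = -4-12·τ' ≈ 0.9706 ∈ [0.6, 1.8) ⇒ IN Λ

1, 2, 6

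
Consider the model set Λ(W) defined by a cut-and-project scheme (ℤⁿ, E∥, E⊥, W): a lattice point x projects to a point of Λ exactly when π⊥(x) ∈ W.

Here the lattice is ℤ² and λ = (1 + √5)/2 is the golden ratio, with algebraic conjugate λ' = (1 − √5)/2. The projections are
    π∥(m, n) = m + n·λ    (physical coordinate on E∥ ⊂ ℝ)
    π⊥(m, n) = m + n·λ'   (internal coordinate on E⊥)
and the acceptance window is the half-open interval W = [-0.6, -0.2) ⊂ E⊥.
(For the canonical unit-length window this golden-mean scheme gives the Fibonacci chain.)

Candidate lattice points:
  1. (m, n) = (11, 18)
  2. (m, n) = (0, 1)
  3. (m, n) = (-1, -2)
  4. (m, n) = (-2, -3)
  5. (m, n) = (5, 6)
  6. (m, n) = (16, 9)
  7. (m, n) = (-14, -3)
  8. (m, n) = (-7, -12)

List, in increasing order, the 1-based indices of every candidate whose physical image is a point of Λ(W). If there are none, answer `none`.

none

Numerically λ ≈ 1.618034 and λ' = −1/λ ≈ -0.618034.
[1] lift (11,18): star map gives -0.124612; window check -0.6 ≤ -0.124612 < -0.2 is false → out
[2] lift (0,1): star map gives -0.618034; window check -0.6 ≤ -0.618034 < -0.2 is false → out
[3] lift (-1,-2): star map gives 0.236068; window check -0.6 ≤ 0.236068 < -0.2 is false → out
[4] lift (-2,-3): star map gives -0.145898; window check -0.6 ≤ -0.145898 < -0.2 is false → out
[5] lift (5,6): star map gives 1.291796; window check -0.6 ≤ 1.291796 < -0.2 is false → out
[6] lift (16,9): star map gives 10.437694; window check -0.6 ≤ 10.437694 < -0.2 is false → out
[7] lift (-14,-3): star map gives -12.145898; window check -0.6 ≤ -12.145898 < -0.2 is false → out
[8] lift (-7,-12): star map gives 0.416408; window check -0.6 ≤ 0.416408 < -0.2 is false → out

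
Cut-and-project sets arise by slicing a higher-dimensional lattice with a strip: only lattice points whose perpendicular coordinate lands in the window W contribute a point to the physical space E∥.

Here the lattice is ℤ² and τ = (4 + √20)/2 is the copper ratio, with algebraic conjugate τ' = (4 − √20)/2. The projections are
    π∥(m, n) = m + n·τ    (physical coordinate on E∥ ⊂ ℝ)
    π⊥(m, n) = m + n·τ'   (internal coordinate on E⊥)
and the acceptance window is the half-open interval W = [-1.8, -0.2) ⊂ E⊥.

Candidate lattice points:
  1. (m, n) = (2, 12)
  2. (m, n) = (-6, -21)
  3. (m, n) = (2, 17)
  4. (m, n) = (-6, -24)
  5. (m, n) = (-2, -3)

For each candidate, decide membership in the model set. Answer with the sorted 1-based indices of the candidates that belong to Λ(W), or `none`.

1, 2, 4, 5

Compute τ' = (4−√20)/2 = -0.2361, so π⊥(m,n) = m -0.2361·n.
#1 (2,12): internal coord 2 + (12)·τ' = -0.8328; -0.8328 ∈ [-1.8, -0.2) → IN Λ
#2 (-6,-21): internal coord -6 + (-21)·τ' = -1.0426; -1.0426 ∈ [-1.8, -0.2) → IN Λ
#3 (2,17): internal coord 2 + (17)·τ' = -2.0132; -2.0132 ∉ [-1.8, -0.2) → out
#4 (-6,-24): internal coord -6 + (-24)·τ' = -0.3344; -0.3344 ∈ [-1.8, -0.2) → IN Λ
#5 (-2,-3): internal coord -2 + (-3)·τ' = -1.2918; -1.2918 ∈ [-1.8, -0.2) → IN Λ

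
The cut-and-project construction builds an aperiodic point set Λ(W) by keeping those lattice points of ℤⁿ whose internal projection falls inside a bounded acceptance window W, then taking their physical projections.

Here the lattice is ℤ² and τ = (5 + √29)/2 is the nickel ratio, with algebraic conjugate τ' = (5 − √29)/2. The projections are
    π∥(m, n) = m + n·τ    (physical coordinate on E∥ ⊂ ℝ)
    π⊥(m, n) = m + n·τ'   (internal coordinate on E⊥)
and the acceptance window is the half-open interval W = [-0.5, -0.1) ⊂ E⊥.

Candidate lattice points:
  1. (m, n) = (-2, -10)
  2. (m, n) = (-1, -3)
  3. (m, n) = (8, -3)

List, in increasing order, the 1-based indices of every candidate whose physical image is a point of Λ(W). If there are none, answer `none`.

2

Compute τ' = (5−√29)/2 = -0.192582, so π⊥(m,n) = m -0.192582·n.
candidate 1: (m,n)=(-2,-10) → π∥ = -2-10·τ ≈ -53.925824, π⊥ = -2-10·τ' ≈ -0.074176 ∉ [-0.5, -0.1) ⇒ out
candidate 2: (m,n)=(-1,-3) → π∥ = -1-3·τ ≈ -16.577747, π⊥ = -1-3·τ' ≈ -0.422253 ∈ [-0.5, -0.1) ⇒ IN Λ
candidate 3: (m,n)=(8,-3) → π∥ = 8-3·τ ≈ -7.577747, π⊥ = 8-3·τ' ≈ 8.577747 ∉ [-0.5, -0.1) ⇒ out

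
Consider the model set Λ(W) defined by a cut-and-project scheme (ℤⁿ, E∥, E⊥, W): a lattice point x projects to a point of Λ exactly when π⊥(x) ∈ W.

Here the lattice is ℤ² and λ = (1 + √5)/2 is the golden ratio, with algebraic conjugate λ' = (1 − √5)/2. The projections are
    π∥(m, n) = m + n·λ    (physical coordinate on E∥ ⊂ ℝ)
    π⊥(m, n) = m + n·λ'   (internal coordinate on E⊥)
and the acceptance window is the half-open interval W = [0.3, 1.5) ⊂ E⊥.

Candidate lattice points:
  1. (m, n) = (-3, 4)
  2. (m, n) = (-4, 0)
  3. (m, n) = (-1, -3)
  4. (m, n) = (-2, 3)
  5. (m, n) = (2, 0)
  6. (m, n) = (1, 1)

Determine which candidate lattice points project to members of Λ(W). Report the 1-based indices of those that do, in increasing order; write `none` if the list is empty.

3, 6

Numerically λ ≈ 1.618034 and λ' = −1/λ ≈ -0.618034.
[1] lift (-3,4): star map gives -5.472136; window check 0.3 ≤ -5.472136 < 1.5 is false → out
[2] lift (-4,0): star map gives -4.000000; window check 0.3 ≤ -4.000000 < 1.5 is false → out
[3] lift (-1,-3): star map gives 0.854102; window check 0.3 ≤ 0.854102 < 1.5 is true → IN Λ
[4] lift (-2,3): star map gives -3.854102; window check 0.3 ≤ -3.854102 < 1.5 is false → out
[5] lift (2,0): star map gives 2.000000; window check 0.3 ≤ 2.000000 < 1.5 is false → out
[6] lift (1,1): star map gives 0.381966; window check 0.3 ≤ 0.381966 < 1.5 is true → IN Λ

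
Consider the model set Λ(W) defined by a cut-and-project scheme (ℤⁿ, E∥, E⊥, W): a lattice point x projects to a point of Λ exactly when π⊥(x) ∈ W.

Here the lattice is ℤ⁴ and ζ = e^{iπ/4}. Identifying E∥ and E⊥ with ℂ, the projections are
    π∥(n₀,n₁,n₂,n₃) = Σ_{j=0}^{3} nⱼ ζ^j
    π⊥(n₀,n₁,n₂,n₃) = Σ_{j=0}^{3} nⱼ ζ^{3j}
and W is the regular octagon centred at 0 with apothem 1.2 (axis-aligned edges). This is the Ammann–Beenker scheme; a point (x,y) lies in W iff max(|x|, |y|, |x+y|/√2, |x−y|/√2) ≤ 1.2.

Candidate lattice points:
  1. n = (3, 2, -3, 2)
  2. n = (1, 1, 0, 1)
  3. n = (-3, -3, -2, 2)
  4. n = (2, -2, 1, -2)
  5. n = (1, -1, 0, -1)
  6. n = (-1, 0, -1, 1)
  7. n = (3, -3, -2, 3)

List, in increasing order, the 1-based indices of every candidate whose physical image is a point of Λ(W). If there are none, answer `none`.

Internal map: ζ^{3j} for j=0..3 gives (1,0), (−√2/2,√2/2), (0,−1), (√2/2,√2/2).
#1 (3, 2, -3, 2): internal (3.000000, 5.828427); octagon support 6.242641 vs apothem 1.2 → ∉ W
#2 (1, 1, 0, 1): internal (1.000000, 1.414214); octagon support 1.707107 vs apothem 1.2 → ∉ W
#3 (-3, -3, -2, 2): internal (0.535534, 1.292893); octagon support 1.292893 vs apothem 1.2 → ∉ W
#4 (2, -2, 1, -2): internal (2.000000, -3.828427); octagon support 4.121320 vs apothem 1.2 → ∉ W
#5 (1, -1, 0, -1): internal (1.000000, -1.414214); octagon support 1.707107 vs apothem 1.2 → ∉ W
#6 (-1, 0, -1, 1): internal (-0.292893, 1.707107); octagon support 1.707107 vs apothem 1.2 → ∉ W
#7 (3, -3, -2, 3): internal (7.242641, 2.000000); octagon support 7.242641 vs apothem 1.2 → ∉ W

none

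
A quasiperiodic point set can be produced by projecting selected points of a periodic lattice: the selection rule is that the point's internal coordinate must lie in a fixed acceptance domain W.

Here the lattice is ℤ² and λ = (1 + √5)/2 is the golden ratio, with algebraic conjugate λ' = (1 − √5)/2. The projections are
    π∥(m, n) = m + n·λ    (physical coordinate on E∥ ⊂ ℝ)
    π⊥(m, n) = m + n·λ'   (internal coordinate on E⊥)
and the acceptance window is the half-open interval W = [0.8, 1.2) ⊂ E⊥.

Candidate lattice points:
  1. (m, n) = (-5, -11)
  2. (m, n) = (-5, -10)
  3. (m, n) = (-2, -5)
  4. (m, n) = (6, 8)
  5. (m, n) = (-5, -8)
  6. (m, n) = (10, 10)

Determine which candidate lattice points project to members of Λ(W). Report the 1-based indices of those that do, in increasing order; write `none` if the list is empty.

2, 3, 4

Compute λ' = (1−√5)/2 = -0.6180, so π⊥(m,n) = m -0.6180·n.
candidate 1: (m,n)=(-5,-11) → π∥ = -5-11·λ ≈ -22.7984, π⊥ = -5-11·λ' ≈ 1.7984 ∉ [0.8, 1.2) ⇒ out
candidate 2: (m,n)=(-5,-10) → π∥ = -5-10·λ ≈ -21.1803, π⊥ = -5-10·λ' ≈ 1.1803 ∈ [0.8, 1.2) ⇒ IN Λ
candidate 3: (m,n)=(-2,-5) → π∥ = -2-5·λ ≈ -10.0902, π⊥ = -2-5·λ' ≈ 1.0902 ∈ [0.8, 1.2) ⇒ IN Λ
candidate 4: (m,n)=(6,8) → π∥ = 6+8·λ ≈ 18.9443, π⊥ = 6+8·λ' ≈ 1.0557 ∈ [0.8, 1.2) ⇒ IN Λ
candidate 5: (m,n)=(-5,-8) → π∥ = -5-8·λ ≈ -17.9443, π⊥ = -5-8·λ' ≈ -0.0557 ∉ [0.8, 1.2) ⇒ out
candidate 6: (m,n)=(10,10) → π∥ = 10+10·λ ≈ 26.1803, π⊥ = 10+10·λ' ≈ 3.8197 ∉ [0.8, 1.2) ⇒ out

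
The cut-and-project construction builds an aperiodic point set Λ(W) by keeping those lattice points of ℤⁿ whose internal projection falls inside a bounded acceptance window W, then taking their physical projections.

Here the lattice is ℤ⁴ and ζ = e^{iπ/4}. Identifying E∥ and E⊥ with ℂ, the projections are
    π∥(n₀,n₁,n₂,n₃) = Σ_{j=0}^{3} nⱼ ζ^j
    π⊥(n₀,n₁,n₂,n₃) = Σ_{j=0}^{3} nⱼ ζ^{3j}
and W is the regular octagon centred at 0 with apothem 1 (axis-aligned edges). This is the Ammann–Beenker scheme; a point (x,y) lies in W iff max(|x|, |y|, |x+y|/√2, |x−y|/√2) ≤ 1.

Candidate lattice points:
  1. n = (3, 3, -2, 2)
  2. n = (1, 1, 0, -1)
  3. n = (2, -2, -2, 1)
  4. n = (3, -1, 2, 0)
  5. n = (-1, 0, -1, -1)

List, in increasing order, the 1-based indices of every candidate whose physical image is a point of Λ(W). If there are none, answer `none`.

With ζ = e^{iπ/4} the internal vectors are ζ^0,ζ^3,ζ^6,ζ^9.
#1 (3, 3, -2, 2): internal (2.2929, 5.5355); octagon support 5.5355 vs apothem 1 → ∉ W
#2 (1, 1, 0, -1): internal (-0.4142, 0.0000); octagon support 0.4142 vs apothem 1 → ∈ W
#3 (2, -2, -2, 1): internal (4.1213, 1.2929); octagon support 4.1213 vs apothem 1 → ∉ W
#4 (3, -1, 2, 0): internal (3.7071, -2.7071); octagon support 4.5355 vs apothem 1 → ∉ W
#5 (-1, 0, -1, -1): internal (-1.7071, 0.2929); octagon support 1.7071 vs apothem 1 → ∉ W

2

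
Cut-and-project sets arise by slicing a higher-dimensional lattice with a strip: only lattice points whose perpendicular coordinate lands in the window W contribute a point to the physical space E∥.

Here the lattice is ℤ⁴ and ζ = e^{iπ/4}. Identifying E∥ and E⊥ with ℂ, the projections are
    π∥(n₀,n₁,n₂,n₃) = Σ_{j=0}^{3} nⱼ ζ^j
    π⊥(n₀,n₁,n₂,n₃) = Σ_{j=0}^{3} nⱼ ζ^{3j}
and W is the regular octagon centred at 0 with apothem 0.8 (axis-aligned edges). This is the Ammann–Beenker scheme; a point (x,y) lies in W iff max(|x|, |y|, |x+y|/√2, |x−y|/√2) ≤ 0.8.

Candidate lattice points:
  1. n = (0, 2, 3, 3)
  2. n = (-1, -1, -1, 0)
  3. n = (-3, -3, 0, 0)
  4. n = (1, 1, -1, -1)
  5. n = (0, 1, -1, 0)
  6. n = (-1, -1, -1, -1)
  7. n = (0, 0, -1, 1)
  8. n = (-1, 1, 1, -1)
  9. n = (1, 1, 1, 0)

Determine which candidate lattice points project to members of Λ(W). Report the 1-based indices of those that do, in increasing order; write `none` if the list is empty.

2, 9

With ζ = e^{iπ/4} the internal vectors are ζ^0,ζ^3,ζ^6,ζ^9.
#1 (0, 2, 3, 3): internal (0.70711, 0.53553); octagon support 0.87868 vs apothem 0.8 → ∉ W
#2 (-1, -1, -1, 0): internal (-0.29289, 0.29289); octagon support 0.41421 vs apothem 0.8 → ∈ W
#3 (-3, -3, 0, 0): internal (-0.87868, -2.12132); octagon support 2.12132 vs apothem 0.8 → ∉ W
#4 (1, 1, -1, -1): internal (-0.41421, 1.00000); octagon support 1.00000 vs apothem 0.8 → ∉ W
#5 (0, 1, -1, 0): internal (-0.70711, 1.70711); octagon support 1.70711 vs apothem 0.8 → ∉ W
#6 (-1, -1, -1, -1): internal (-1.00000, -0.41421); octagon support 1.00000 vs apothem 0.8 → ∉ W
#7 (0, 0, -1, 1): internal (0.70711, 1.70711); octagon support 1.70711 vs apothem 0.8 → ∉ W
#8 (-1, 1, 1, -1): internal (-2.41421, -1.00000); octagon support 2.41421 vs apothem 0.8 → ∉ W
#9 (1, 1, 1, 0): internal (0.29289, -0.29289); octagon support 0.41421 vs apothem 0.8 → ∈ W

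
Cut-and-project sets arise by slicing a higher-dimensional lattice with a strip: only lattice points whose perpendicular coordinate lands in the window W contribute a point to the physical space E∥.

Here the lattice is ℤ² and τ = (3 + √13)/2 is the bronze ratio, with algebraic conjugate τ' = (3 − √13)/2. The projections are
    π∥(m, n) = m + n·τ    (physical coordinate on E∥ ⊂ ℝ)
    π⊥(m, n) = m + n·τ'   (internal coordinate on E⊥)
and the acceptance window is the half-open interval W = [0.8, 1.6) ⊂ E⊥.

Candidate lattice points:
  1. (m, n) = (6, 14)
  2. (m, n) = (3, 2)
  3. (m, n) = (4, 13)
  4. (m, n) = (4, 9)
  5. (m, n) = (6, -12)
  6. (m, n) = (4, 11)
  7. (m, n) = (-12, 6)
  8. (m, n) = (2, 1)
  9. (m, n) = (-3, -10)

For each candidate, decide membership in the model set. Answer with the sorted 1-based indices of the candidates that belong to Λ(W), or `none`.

4

Compute τ' = (3−√13)/2 = -0.30278, so π⊥(m,n) = m -0.30278·n.
[1] lift (6,14): star map gives 1.76114; window check 0.8 ≤ 1.76114 < 1.6 is false → out
[2] lift (3,2): star map gives 2.39445; window check 0.8 ≤ 2.39445 < 1.6 is false → out
[3] lift (4,13): star map gives 0.06392; window check 0.8 ≤ 0.06392 < 1.6 is false → out
[4] lift (4,9): star map gives 1.27502; window check 0.8 ≤ 1.27502 < 1.6 is true → IN Λ
[5] lift (6,-12): star map gives 9.63331; window check 0.8 ≤ 9.63331 < 1.6 is false → out
[6] lift (4,11): star map gives 0.66947; window check 0.8 ≤ 0.66947 < 1.6 is false → out
[7] lift (-12,6): star map gives -13.81665; window check 0.8 ≤ -13.81665 < 1.6 is false → out
[8] lift (2,1): star map gives 1.69722; window check 0.8 ≤ 1.69722 < 1.6 is false → out
[9] lift (-3,-10): star map gives 0.02776; window check 0.8 ≤ 0.02776 < 1.6 is false → out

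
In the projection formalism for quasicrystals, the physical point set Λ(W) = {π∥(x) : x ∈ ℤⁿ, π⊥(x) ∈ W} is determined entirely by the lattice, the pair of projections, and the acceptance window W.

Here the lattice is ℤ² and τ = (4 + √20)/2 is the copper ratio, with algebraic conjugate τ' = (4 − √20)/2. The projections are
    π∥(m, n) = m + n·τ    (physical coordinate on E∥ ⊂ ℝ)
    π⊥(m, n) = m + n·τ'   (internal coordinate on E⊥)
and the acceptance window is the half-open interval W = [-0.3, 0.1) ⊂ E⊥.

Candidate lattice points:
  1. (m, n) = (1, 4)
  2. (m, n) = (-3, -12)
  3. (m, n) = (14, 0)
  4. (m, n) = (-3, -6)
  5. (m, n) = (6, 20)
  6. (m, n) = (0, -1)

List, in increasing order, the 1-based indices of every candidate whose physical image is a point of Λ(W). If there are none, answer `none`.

1, 2

Numerically τ ≈ 4.236068 and τ' = −1/τ ≈ -0.236068.
candidate 1: (m,n)=(1,4) → π∥ = 1+4·τ ≈ 17.944272, π⊥ = 1+4·τ' ≈ 0.055728 ∈ [-0.3, 0.1) ⇒ IN Λ
candidate 2: (m,n)=(-3,-12) → π∥ = -3-12·τ ≈ -53.832816, π⊥ = -3-12·τ' ≈ -0.167184 ∈ [-0.3, 0.1) ⇒ IN Λ
candidate 3: (m,n)=(14,0) → π∥ = 14+0·τ ≈ 14.000000, π⊥ = 14+0·τ' ≈ 14.000000 ∉ [-0.3, 0.1) ⇒ out
candidate 4: (m,n)=(-3,-6) → π∥ = -3-6·τ ≈ -28.416408, π⊥ = -3-6·τ' ≈ -1.583592 ∉ [-0.3, 0.1) ⇒ out
candidate 5: (m,n)=(6,20) → π∥ = 6+20·τ ≈ 90.721360, π⊥ = 6+20·τ' ≈ 1.278640 ∉ [-0.3, 0.1) ⇒ out
candidate 6: (m,n)=(0,-1) → π∥ = 0-1·τ ≈ -4.236068, π⊥ = 0-1·τ' ≈ 0.236068 ∉ [-0.3, 0.1) ⇒ out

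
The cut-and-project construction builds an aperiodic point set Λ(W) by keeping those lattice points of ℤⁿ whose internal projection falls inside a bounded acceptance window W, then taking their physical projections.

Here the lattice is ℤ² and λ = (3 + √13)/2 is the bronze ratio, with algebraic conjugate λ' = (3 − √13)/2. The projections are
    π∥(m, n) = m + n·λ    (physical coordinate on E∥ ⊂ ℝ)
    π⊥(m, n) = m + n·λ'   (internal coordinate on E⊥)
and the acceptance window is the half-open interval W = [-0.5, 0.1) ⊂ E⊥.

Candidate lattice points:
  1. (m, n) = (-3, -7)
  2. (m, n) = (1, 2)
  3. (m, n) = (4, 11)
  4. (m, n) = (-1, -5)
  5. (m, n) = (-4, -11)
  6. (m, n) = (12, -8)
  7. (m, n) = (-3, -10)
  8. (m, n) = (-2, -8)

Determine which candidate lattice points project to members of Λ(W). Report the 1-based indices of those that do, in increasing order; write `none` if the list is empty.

Compute λ' = (3−√13)/2 = -0.302776, so π⊥(m,n) = m -0.302776·n.
candidate 1: (m,n)=(-3,-7) → π∥ = -3-7·λ ≈ -26.119429, π⊥ = -3-7·λ' ≈ -0.880571 ∉ [-0.5, 0.1) ⇒ out
candidate 2: (m,n)=(1,2) → π∥ = 1+2·λ ≈ 7.605551, π⊥ = 1+2·λ' ≈ 0.394449 ∉ [-0.5, 0.1) ⇒ out
candidate 3: (m,n)=(4,11) → π∥ = 4+11·λ ≈ 40.330532, π⊥ = 4+11·λ' ≈ 0.669468 ∉ [-0.5, 0.1) ⇒ out
candidate 4: (m,n)=(-1,-5) → π∥ = -1-5·λ ≈ -17.513878, π⊥ = -1-5·λ' ≈ 0.513878 ∉ [-0.5, 0.1) ⇒ out
candidate 5: (m,n)=(-4,-11) → π∥ = -4-11·λ ≈ -40.330532, π⊥ = -4-11·λ' ≈ -0.669468 ∉ [-0.5, 0.1) ⇒ out
candidate 6: (m,n)=(12,-8) → π∥ = 12-8·λ ≈ -14.422205, π⊥ = 12-8·λ' ≈ 14.422205 ∉ [-0.5, 0.1) ⇒ out
candidate 7: (m,n)=(-3,-10) → π∥ = -3-10·λ ≈ -36.027756, π⊥ = -3-10·λ' ≈ 0.027756 ∈ [-0.5, 0.1) ⇒ IN Λ
candidate 8: (m,n)=(-2,-8) → π∥ = -2-8·λ ≈ -28.422205, π⊥ = -2-8·λ' ≈ 0.422205 ∉ [-0.5, 0.1) ⇒ out

7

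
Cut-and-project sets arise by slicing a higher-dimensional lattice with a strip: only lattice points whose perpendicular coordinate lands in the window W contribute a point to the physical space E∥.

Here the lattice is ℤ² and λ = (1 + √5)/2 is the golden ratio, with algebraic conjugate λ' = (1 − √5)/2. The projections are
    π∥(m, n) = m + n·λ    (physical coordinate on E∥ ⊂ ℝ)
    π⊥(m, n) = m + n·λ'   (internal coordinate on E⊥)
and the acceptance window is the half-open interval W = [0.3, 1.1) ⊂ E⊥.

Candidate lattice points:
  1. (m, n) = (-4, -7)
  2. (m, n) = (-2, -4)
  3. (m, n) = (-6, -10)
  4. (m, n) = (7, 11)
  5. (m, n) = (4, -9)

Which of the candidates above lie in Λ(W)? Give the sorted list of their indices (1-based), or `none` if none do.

1, 2

λ' = (1−√5)/2 ≈ -0.61803.
[1] lift (-4,-7): star map gives 0.32624; window check 0.3 ≤ 0.32624 < 1.1 is true → IN Λ
[2] lift (-2,-4): star map gives 0.47214; window check 0.3 ≤ 0.47214 < 1.1 is true → IN Λ
[3] lift (-6,-10): star map gives 0.18034; window check 0.3 ≤ 0.18034 < 1.1 is false → out
[4] lift (7,11): star map gives 0.20163; window check 0.3 ≤ 0.20163 < 1.1 is false → out
[5] lift (4,-9): star map gives 9.56231; window check 0.3 ≤ 9.56231 < 1.1 is false → out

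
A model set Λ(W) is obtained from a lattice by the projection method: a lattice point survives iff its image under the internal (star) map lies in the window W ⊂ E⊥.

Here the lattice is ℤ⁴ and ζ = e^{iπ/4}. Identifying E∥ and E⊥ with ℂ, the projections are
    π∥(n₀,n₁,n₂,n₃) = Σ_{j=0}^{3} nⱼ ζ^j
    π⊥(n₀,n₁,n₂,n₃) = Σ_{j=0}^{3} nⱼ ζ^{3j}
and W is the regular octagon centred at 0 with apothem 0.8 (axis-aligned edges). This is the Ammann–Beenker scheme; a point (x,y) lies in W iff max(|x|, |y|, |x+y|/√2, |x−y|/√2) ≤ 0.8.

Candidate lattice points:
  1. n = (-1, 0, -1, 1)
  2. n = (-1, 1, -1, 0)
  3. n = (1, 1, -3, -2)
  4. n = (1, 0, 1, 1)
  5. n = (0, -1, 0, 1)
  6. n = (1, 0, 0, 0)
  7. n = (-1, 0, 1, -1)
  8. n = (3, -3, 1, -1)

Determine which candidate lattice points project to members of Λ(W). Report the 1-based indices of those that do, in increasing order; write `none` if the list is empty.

none

π⊥(n) = n₀ + n₁ζ³ + n₂ζ⁶ + n₃ζ⁹ where ζ = e^{iπ/4}.
#1 (-1, 0, -1, 1): internal (-0.29289, 1.70711); octagon support 1.70711 vs apothem 0.8 → ∉ W
#2 (-1, 1, -1, 0): internal (-1.70711, 1.70711); octagon support 2.41421 vs apothem 0.8 → ∉ W
#3 (1, 1, -3, -2): internal (-1.12132, 2.29289); octagon support 2.41421 vs apothem 0.8 → ∉ W
#4 (1, 0, 1, 1): internal (1.70711, -0.29289); octagon support 1.70711 vs apothem 0.8 → ∉ W
#5 (0, -1, 0, 1): internal (1.41421, 0.00000); octagon support 1.41421 vs apothem 0.8 → ∉ W
#6 (1, 0, 0, 0): internal (1.00000, 0.00000); octagon support 1.00000 vs apothem 0.8 → ∉ W
#7 (-1, 0, 1, -1): internal (-1.70711, -1.70711); octagon support 2.41421 vs apothem 0.8 → ∉ W
#8 (3, -3, 1, -1): internal (4.41421, -3.82843); octagon support 5.82843 vs apothem 0.8 → ∉ W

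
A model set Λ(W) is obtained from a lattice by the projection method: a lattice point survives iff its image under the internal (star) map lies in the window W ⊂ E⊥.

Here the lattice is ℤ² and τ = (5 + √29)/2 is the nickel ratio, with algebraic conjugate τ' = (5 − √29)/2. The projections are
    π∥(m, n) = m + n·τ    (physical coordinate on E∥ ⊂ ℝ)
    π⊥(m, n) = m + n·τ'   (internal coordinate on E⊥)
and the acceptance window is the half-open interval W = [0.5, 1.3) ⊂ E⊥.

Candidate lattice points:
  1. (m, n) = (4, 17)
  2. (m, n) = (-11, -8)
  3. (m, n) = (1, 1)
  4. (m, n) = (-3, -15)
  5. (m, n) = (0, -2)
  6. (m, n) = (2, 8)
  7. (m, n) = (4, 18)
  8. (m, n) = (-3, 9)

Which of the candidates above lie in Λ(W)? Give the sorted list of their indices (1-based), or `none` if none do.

Numerically τ ≈ 5.19258 and τ' = −1/τ ≈ -0.19258.
[1] lift (4,17): star map gives 0.72610; window check 0.5 ≤ 0.72610 < 1.3 is true → IN Λ
[2] lift (-11,-8): star map gives -9.45934; window check 0.5 ≤ -9.45934 < 1.3 is false → out
[3] lift (1,1): star map gives 0.80742; window check 0.5 ≤ 0.80742 < 1.3 is true → IN Λ
[4] lift (-3,-15): star map gives -0.11126; window check 0.5 ≤ -0.11126 < 1.3 is false → out
[5] lift (0,-2): star map gives 0.38516; window check 0.5 ≤ 0.38516 < 1.3 is false → out
[6] lift (2,8): star map gives 0.45934; window check 0.5 ≤ 0.45934 < 1.3 is false → out
[7] lift (4,18): star map gives 0.53352; window check 0.5 ≤ 0.53352 < 1.3 is true → IN Λ
[8] lift (-3,9): star map gives -4.73324; window check 0.5 ≤ -4.73324 < 1.3 is false → out

1, 3, 7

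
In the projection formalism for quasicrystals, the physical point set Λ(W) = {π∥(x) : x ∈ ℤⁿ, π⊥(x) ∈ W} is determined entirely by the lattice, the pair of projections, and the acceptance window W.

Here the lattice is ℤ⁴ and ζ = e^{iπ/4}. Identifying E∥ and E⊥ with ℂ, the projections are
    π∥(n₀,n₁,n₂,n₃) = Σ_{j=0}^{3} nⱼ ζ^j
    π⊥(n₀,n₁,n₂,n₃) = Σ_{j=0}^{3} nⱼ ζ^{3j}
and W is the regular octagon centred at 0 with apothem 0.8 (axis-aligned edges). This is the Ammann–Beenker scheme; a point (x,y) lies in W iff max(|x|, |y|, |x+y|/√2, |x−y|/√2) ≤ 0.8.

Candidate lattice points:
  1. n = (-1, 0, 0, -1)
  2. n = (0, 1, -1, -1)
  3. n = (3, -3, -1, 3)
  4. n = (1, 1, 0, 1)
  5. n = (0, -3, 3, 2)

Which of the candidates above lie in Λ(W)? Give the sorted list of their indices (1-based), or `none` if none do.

none

Internal map: ζ^{3j} for j=0..3 gives (1,0), (−√2/2,√2/2), (0,−1), (√2/2,√2/2).
#1 (-1, 0, 0, -1): internal (-1.70711, -0.70711); octagon support 1.70711 vs apothem 0.8 → ∉ W
#2 (0, 1, -1, -1): internal (-1.41421, 1.00000); octagon support 1.70711 vs apothem 0.8 → ∉ W
#3 (3, -3, -1, 3): internal (7.24264, 1.00000); octagon support 7.24264 vs apothem 0.8 → ∉ W
#4 (1, 1, 0, 1): internal (1.00000, 1.41421); octagon support 1.70711 vs apothem 0.8 → ∉ W
#5 (0, -3, 3, 2): internal (3.53553, -3.70711); octagon support 5.12132 vs apothem 0.8 → ∉ W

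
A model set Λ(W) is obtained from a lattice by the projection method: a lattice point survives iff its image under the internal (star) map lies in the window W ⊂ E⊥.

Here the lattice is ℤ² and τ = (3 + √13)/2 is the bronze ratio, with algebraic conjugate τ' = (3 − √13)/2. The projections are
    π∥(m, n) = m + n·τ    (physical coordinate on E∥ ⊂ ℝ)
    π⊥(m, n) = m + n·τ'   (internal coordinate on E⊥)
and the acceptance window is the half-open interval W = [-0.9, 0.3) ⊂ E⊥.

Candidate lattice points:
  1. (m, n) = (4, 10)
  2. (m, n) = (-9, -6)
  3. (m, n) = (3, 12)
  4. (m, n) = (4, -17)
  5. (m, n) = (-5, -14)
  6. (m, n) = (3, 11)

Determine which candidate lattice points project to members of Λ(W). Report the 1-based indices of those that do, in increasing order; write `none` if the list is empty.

Compute τ' = (3−√13)/2 = -0.302776, so π⊥(m,n) = m -0.302776·n.
candidate 1: (m,n)=(4,10) → π∥ = 4+10·τ ≈ 37.027756, π⊥ = 4+10·τ' ≈ 0.972244 ∉ [-0.9, 0.3) ⇒ out
candidate 2: (m,n)=(-9,-6) → π∥ = -9-6·τ ≈ -28.816654, π⊥ = -9-6·τ' ≈ -7.183346 ∉ [-0.9, 0.3) ⇒ out
candidate 3: (m,n)=(3,12) → π∥ = 3+12·τ ≈ 42.633308, π⊥ = 3+12·τ' ≈ -0.633308 ∈ [-0.9, 0.3) ⇒ IN Λ
candidate 4: (m,n)=(4,-17) → π∥ = 4-17·τ ≈ -52.147186, π⊥ = 4-17·τ' ≈ 9.147186 ∉ [-0.9, 0.3) ⇒ out
candidate 5: (m,n)=(-5,-14) → π∥ = -5-14·τ ≈ -51.238859, π⊥ = -5-14·τ' ≈ -0.761141 ∈ [-0.9, 0.3) ⇒ IN Λ
candidate 6: (m,n)=(3,11) → π∥ = 3+11·τ ≈ 39.330532, π⊥ = 3+11·τ' ≈ -0.330532 ∈ [-0.9, 0.3) ⇒ IN Λ

3, 5, 6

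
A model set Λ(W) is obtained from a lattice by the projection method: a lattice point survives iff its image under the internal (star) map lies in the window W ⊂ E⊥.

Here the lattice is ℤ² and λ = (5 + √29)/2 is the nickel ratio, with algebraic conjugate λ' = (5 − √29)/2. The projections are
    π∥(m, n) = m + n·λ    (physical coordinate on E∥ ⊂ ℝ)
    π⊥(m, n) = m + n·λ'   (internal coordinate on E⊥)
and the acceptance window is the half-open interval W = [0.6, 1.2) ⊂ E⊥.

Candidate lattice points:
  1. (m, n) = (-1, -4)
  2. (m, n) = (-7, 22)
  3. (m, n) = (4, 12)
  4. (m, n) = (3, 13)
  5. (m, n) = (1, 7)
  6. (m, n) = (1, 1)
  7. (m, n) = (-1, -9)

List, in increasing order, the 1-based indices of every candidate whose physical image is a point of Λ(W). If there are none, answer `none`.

Numerically λ ≈ 5.192582 and λ' = −1/λ ≈ -0.192582.
candidate 1: (m,n)=(-1,-4) → π∥ = -1-4·λ ≈ -21.770330, π⊥ = -1-4·λ' ≈ -0.229670 ∉ [0.6, 1.2) ⇒ out
candidate 2: (m,n)=(-7,22) → π∥ = -7+22·λ ≈ 107.236813, π⊥ = -7+22·λ' ≈ -11.236813 ∉ [0.6, 1.2) ⇒ out
candidate 3: (m,n)=(4,12) → π∥ = 4+12·λ ≈ 66.310989, π⊥ = 4+12·λ' ≈ 1.689011 ∉ [0.6, 1.2) ⇒ out
candidate 4: (m,n)=(3,13) → π∥ = 3+13·λ ≈ 70.503571, π⊥ = 3+13·λ' ≈ 0.496429 ∉ [0.6, 1.2) ⇒ out
candidate 5: (m,n)=(1,7) → π∥ = 1+7·λ ≈ 37.348077, π⊥ = 1+7·λ' ≈ -0.348077 ∉ [0.6, 1.2) ⇒ out
candidate 6: (m,n)=(1,1) → π∥ = 1+1·λ ≈ 6.192582, π⊥ = 1+1·λ' ≈ 0.807418 ∈ [0.6, 1.2) ⇒ IN Λ
candidate 7: (m,n)=(-1,-9) → π∥ = -1-9·λ ≈ -47.733242, π⊥ = -1-9·λ' ≈ 0.733242 ∈ [0.6, 1.2) ⇒ IN Λ

6, 7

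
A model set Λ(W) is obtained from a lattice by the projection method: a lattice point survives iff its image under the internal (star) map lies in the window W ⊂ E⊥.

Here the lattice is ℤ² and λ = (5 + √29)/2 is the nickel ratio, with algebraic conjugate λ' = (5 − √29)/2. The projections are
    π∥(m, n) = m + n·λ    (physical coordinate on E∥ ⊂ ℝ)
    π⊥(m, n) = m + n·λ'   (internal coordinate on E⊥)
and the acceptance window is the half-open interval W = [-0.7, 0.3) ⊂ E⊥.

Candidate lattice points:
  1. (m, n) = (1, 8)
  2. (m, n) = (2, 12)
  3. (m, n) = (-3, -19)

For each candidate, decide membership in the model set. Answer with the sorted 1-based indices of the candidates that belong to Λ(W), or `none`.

1, 2

Numerically λ ≈ 5.1926 and λ' = −1/λ ≈ -0.1926.
#1 (1,8): internal coord 1 + (8)·λ' = -0.5407; -0.5407 ∈ [-0.7, 0.3) → IN Λ
#2 (2,12): internal coord 2 + (12)·λ' = -0.3110; -0.3110 ∈ [-0.7, 0.3) → IN Λ
#3 (-3,-19): internal coord -3 + (-19)·λ' = +0.6591; +0.6591 ∉ [-0.7, 0.3) → out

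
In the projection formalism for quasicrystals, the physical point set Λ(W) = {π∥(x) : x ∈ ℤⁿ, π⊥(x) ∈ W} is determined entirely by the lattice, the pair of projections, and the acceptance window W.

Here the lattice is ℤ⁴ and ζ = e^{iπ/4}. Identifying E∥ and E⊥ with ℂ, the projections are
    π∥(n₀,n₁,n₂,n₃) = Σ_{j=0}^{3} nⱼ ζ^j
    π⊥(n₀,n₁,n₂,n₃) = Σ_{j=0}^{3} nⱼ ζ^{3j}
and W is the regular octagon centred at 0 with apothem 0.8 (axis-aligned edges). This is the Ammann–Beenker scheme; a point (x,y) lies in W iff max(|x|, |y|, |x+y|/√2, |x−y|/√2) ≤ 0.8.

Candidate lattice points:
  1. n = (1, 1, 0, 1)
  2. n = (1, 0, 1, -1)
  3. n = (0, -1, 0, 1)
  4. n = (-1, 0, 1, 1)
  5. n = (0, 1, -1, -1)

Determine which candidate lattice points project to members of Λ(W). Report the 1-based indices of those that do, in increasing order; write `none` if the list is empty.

4

π⊥(n) = n₀ + n₁ζ³ + n₂ζ⁶ + n₃ζ⁹ where ζ = e^{iπ/4}.
candidate 1: n = (1, 1, 0, 1) → π⊥ ≈ (+1.0000, +1.4142); max(|x|,|y|,|x±y|/√2) = 1.7071 > 0.8 ⇒ ∉ W
candidate 2: n = (1, 0, 1, -1) → π⊥ ≈ (+0.2929, -1.7071); max(|x|,|y|,|x±y|/√2) = 1.7071 > 0.8 ⇒ ∉ W
candidate 3: n = (0, -1, 0, 1) → π⊥ ≈ (+1.4142, +0.0000); max(|x|,|y|,|x±y|/√2) = 1.4142 > 0.8 ⇒ ∉ W
candidate 4: n = (-1, 0, 1, 1) → π⊥ ≈ (-0.2929, -0.2929); max(|x|,|y|,|x±y|/√2) = 0.4142 ≤ 0.8 ⇒ ∈ W
candidate 5: n = (0, 1, -1, -1) → π⊥ ≈ (-1.4142, +1.0000); max(|x|,|y|,|x±y|/√2) = 1.7071 > 0.8 ⇒ ∉ W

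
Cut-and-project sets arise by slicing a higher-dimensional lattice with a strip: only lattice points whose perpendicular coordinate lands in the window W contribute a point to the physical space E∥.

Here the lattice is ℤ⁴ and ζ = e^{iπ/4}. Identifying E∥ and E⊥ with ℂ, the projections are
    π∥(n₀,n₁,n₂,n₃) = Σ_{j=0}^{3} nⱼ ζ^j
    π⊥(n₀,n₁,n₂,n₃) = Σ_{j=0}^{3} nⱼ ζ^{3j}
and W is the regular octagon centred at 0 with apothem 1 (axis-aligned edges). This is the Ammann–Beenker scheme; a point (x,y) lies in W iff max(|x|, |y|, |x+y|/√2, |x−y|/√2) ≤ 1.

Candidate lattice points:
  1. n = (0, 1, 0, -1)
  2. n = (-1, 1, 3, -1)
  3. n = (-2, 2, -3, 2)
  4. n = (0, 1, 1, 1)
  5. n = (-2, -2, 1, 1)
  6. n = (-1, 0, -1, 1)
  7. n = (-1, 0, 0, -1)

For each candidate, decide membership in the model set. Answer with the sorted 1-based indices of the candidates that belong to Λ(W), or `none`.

With ζ = e^{iπ/4} the internal vectors are ζ^0,ζ^3,ζ^6,ζ^9.
candidate 1: n = (0, 1, 0, -1) → π⊥ ≈ (-1.4142, +0.0000); max(|x|,|y|,|x±y|/√2) = 1.4142 > 1 ⇒ ∉ W
candidate 2: n = (-1, 1, 3, -1) → π⊥ ≈ (-2.4142, -3.0000); max(|x|,|y|,|x±y|/√2) = 3.8284 > 1 ⇒ ∉ W
candidate 3: n = (-2, 2, -3, 2) → π⊥ ≈ (-2.0000, +5.8284); max(|x|,|y|,|x±y|/√2) = 5.8284 > 1 ⇒ ∉ W
candidate 4: n = (0, 1, 1, 1) → π⊥ ≈ (+0.0000, +0.4142); max(|x|,|y|,|x±y|/√2) = 0.4142 ≤ 1 ⇒ ∈ W
candidate 5: n = (-2, -2, 1, 1) → π⊥ ≈ (+0.1213, -1.7071); max(|x|,|y|,|x±y|/√2) = 1.7071 > 1 ⇒ ∉ W
candidate 6: n = (-1, 0, -1, 1) → π⊥ ≈ (-0.2929, +1.7071); max(|x|,|y|,|x±y|/√2) = 1.7071 > 1 ⇒ ∉ W
candidate 7: n = (-1, 0, 0, -1) → π⊥ ≈ (-1.7071, -0.7071); max(|x|,|y|,|x±y|/√2) = 1.7071 > 1 ⇒ ∉ W

4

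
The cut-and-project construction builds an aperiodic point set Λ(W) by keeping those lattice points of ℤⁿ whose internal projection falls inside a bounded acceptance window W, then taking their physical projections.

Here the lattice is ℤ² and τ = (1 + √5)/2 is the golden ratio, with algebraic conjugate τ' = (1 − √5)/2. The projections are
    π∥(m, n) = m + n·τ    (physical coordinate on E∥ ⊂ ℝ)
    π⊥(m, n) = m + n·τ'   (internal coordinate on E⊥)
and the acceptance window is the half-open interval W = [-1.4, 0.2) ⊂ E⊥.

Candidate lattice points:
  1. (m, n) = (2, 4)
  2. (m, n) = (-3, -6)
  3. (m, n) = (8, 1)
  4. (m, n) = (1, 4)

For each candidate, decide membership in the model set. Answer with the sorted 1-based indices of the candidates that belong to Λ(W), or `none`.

Compute τ' = (1−√5)/2 = -0.618034, so π⊥(m,n) = m -0.618034·n.
#1 (2,4): internal coord 2 + (4)·τ' = -0.472136; -0.472136 ∈ [-1.4, 0.2) → IN Λ
#2 (-3,-6): internal coord -3 + (-6)·τ' = +0.708204; +0.708204 ∉ [-1.4, 0.2) → out
#3 (8,1): internal coord 8 + (1)·τ' = +7.381966; +7.381966 ∉ [-1.4, 0.2) → out
#4 (1,4): internal coord 1 + (4)·τ' = -1.472136; -1.472136 ∉ [-1.4, 0.2) → out

1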